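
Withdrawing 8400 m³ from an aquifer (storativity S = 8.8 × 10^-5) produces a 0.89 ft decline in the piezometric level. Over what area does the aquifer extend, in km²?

A ≈ 352 km²

Δh = 0.89 ft = 0.2713 m
A = ΔV / (S × Δh) = 8400 / (8.8 × 10^-5 × 0.2713) = 3.519 × 10^8 m²
A = 3.519 × 10^8 m² = 351.9 km²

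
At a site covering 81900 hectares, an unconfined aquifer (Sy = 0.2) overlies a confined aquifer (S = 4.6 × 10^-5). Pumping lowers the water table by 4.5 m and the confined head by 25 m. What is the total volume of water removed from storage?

ΔV ≈ 7.38 × 10^8 m³

A = 81900 hectares = 8.19 × 10^8 m²
Unconfined: ΔV_u = Sy × A × Δh_u = 0.2 × 8.19 × 10^8 × 4.5 = 7.371 × 10^8 m³
Confined: ΔV_c = S × A × Δh_c = 4.6 × 10^-5 × 8.19 × 10^8 × 25 = 9.418 × 10^5 m³
Total ΔV = 7.371 × 10^8 + 9.418 × 10^5 = 7.38 × 10^8 m³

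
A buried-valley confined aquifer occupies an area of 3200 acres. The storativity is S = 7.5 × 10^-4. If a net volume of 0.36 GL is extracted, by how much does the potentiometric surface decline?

A = 3200 acres = 1.295 × 10^7 m²
ΔV = 0.36 GL = 3.6 × 10^5 m³
Δh = ΔV / (S × A) = 3.6 × 10^5 m³ / (7.5 × 10^-4 × 1.295 × 10^7 m²) = 37.07 m

Δh ≈ 37.1 m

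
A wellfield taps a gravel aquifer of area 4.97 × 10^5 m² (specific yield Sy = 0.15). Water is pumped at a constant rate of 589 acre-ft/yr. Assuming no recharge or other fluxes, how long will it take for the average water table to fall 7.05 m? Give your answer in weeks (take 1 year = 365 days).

t ≈ 37.7 weeks

ΔV = Sy × A × Δh = 0.15 × 4.97 × 10^5 × 7.05 = 5.256 × 10^5 m³
Q = 589 acre-ft/yr = 1990 m³/d
t = ΔV / Q = 5.256 × 10^5 m³ / 1990 m³/d = 264 d
t = 264 d ≈ 37.72 weeks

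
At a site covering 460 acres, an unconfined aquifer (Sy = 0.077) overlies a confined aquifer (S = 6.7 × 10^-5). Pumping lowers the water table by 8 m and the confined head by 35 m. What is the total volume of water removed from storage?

A = 460 acres = 1.862 × 10^6 m²
Unconfined: ΔV_u = Sy × A × Δh_u = 0.077 × 1.862 × 10^6 × 8 = 1.147 × 10^6 m³
Confined: ΔV_c = S × A × Δh_c = 6.7 × 10^-5 × 1.862 × 10^6 × 35 = 4365 m³
Total ΔV = 1.147 × 10^6 + 4365 = 1.151 × 10^6 m³

ΔV ≈ 1.15 × 10^6 m³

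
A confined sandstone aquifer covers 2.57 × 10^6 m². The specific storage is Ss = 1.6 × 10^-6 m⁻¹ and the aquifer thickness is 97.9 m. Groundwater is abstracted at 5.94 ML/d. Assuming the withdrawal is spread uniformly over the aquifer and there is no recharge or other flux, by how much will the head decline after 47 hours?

S = Ss × b = 1.6 × 10^-6 m⁻¹ × 97.9 m = 1.566 × 10^-4
Q = 5.94 ML/d = 5940 m³/d
t = 47 hours = 1.958 d
ΔV = Q × t = 5940 m³/d × 1.958 d = 11630 m³
Δh = ΔV / (S × A) = 11630 / (1.566 × 10^-4 × 2.57 × 10^6) = 28.9 m

Δh ≈ 28.9 m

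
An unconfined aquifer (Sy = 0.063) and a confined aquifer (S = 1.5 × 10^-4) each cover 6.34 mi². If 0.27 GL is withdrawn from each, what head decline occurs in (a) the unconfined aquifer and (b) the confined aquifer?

A = 6.34 mi² = 1.642 × 10^7 m²
ΔV = 0.27 GL = 2.7 × 10^5 m³
Unconfined: Δh_u = ΔV/(Sy·A) = 2.7 × 10^5/(0.063 × 1.642 × 10^7) = 0.261 m
Confined: Δh_c = ΔV/(S·A) = 2.7 × 10^5/(1.5 × 10^-4 × 1.642 × 10^7) = 109.6 m

Δh_u ≈ 0.261 m; Δh_c ≈ 110 m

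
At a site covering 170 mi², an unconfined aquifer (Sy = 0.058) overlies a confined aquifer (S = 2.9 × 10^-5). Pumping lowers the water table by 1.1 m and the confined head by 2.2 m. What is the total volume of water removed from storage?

ΔV ≈ 2.81 × 10^7 m³

A = 170 mi² = 4.403 × 10^8 m²
Unconfined: ΔV_u = Sy × A × Δh_u = 0.058 × 4.403 × 10^8 × 1.1 = 2.809 × 10^7 m³
Confined: ΔV_c = S × A × Δh_c = 2.9 × 10^-5 × 4.403 × 10^8 × 2.2 = 28090 m³
Total ΔV = 2.809 × 10^7 + 28090 = 2.812 × 10^7 m³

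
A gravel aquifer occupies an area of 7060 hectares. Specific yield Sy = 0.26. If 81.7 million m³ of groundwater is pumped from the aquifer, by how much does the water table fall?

Δh ≈ 4.45 m

A = 7060 hectares = 7.06 × 10^7 m²
ΔV = 81.7 million m³ = 8.17 × 10^7 m³
Δh = ΔV / (Sy × A) = 8.17 × 10^7 m³ / (0.26 × 7.06 × 10^7 m²) = 4.451 m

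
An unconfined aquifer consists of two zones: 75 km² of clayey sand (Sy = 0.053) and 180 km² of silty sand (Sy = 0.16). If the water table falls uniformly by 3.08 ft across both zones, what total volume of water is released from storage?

ΔV ≈ 3.08 × 10^7 m³

A₁ = 75 km² = 7.5 × 10^7 m²; A₂ = 180 km² = 1.8 × 10^8 m²
Δh = 3.08 ft = 0.9388 m
ΔV₁ = 0.053 × 7.5 × 10^7 × 0.9388 = 3.732 × 10^6 m³
ΔV₂ = 0.16 × 1.8 × 10^8 × 0.9388 = 2.704 × 10^7 m³
ΔV = ΔV₁ + ΔV₂ = 3.077 × 10^7 m³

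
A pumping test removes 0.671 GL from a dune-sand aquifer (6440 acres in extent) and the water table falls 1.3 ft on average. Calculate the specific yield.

A = 6440 acres = 2.606 × 10^7 m²
Δh = 1.3 ft = 0.3962 m
ΔV = 0.671 GL = 6.71 × 10^5 m³
Sy = ΔV / (A × Δh) = 6.71 × 10^5 m³ / (2.606 × 10^7 m² × 0.3962 m) = 0.06498

Sy ≈ 0.065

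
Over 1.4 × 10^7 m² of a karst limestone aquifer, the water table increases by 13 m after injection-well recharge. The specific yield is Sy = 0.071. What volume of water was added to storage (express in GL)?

ΔV ≈ 12.9 GL

ΔV = Sy × A × Δh = 0.071 × 1.4 × 10^7 m² × 13 m = 1.292 × 10^7 m³
ΔV = 1.292 × 10^7 m³ = 12.92 GL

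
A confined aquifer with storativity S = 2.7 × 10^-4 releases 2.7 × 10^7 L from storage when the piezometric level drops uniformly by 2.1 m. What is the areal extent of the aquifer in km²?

A ≈ 47.6 km²

ΔV = 2.7 × 10^7 L = 27000 m³
A = ΔV / (S × Δh) = 27000 / (2.7 × 10^-4 × 2.1) = 4.762 × 10^7 m²
A = 4.762 × 10^7 m² = 47.62 km²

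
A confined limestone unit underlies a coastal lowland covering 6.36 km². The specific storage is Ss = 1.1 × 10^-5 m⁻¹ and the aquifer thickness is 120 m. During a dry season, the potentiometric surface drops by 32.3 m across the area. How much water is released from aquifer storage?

S = Ss × b = 1.1 × 10^-5 m⁻¹ × 120 m = 1.32 × 10^-3
A = 6.36 km² = 6.36 × 10^6 m²
ΔV = S × A × Δh = 0.00132 × 6.36 × 10^6 m² × 32.3 m = 2.712 × 10^5 m³

ΔV ≈ 2.71 × 10^5 m³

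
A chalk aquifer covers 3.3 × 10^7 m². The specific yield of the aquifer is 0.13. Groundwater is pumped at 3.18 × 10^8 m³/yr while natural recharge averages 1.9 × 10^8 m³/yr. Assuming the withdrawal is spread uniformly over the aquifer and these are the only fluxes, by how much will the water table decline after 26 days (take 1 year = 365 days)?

Net abstraction = 3.18 × 10^8 − 1.9 × 10^8 = 1.28 × 10^8 m³/yr
Q_net = 1.28 × 10^8 m³/yr = 3.507 × 10^5 m³/d
ΔV = Q × t = 3.507 × 10^5 m³/d × 26 d = 9.118 × 10^6 m³
Δh = ΔV / (Sy × A) = 9.118 × 10^6 / (0.13 × 3.3 × 10^7) = 2.125 m

Δh ≈ 2.13 m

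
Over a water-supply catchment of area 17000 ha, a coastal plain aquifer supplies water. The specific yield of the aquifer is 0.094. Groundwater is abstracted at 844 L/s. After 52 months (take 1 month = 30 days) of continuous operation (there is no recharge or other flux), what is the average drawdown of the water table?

Δh ≈ 7.12 m

A = 17000 ha = 1.7 × 10^8 m²
Q = 844 L/s = 72920 m³/d
t = 52 months = 1560 d
ΔV = Q × t = 72920 m³/d × 1560 d = 1.138 × 10^8 m³
Δh = ΔV / (Sy × A) = 1.138 × 10^8 / (0.094 × 1.7 × 10^8) = 7.119 m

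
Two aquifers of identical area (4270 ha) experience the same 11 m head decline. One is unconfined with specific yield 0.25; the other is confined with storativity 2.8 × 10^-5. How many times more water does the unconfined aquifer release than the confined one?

ΔV_u / ΔV_c ≈ 8930

A = 4270 ha = 4.27 × 10^7 m²
Unconfined: ΔV_u = Sy × A × Δh = 0.25 × 4.27 × 10^7 × 11 = 1.174 × 10^8 m³
Confined: ΔV_c = S × A × Δh = 2.8 × 10^-5 × 4.27 × 10^7 × 11 = 13150 m³
Ratio = ΔV_u / ΔV_c = Sy / S = 0.25 / 2.8 × 10^-5 = 8929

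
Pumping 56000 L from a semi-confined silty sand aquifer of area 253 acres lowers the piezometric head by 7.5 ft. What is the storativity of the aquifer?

A = 253 acres = 1.024 × 10^6 m²
Δh = 7.5 ft = 2.286 m
ΔV = 56000 L = 56 m³
S = ΔV / (A × Δh) = 56 m³ / (1.024 × 10^6 m² × 2.286 m) = 2.393 × 10^-5

S ≈ 2.4 × 10^-5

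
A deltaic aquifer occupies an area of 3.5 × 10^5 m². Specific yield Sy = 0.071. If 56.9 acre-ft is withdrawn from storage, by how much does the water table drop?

Δh ≈ 2.82 m

ΔV = 56.9 acre-ft = 70190 m³
Δh = ΔV / (Sy × A) = 70190 m³ / (0.071 × 3.5 × 10^5 m²) = 2.824 m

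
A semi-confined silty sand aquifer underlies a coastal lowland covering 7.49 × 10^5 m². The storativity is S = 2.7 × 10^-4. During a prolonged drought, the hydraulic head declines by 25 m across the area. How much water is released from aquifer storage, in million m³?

ΔV = S × A × Δh = 2.7 × 10^-4 × 7.49 × 10^5 m² × 25 m = 5056 m³
ΔV = 5056 m³ = 0.005056 million m³

ΔV ≈ 0.00506 million m³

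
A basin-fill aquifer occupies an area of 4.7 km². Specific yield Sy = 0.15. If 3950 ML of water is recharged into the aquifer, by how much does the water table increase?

A = 4.7 km² = 4.7 × 10^6 m²
ΔV = 3950 ML = 3.95 × 10^6 m³
Δh = ΔV / (Sy × A) = 3.95 × 10^6 m³ / (0.15 × 4.7 × 10^6 m²) = 5.603 m

Δh ≈ 5.6 m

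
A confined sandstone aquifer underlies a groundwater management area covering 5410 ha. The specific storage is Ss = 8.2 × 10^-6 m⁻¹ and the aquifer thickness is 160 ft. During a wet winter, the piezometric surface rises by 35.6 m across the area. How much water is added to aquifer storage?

b = 160 ft = 48.77 m
S = Ss × b = 8.2 × 10^-6 m⁻¹ × 48.77 m = 3.999 × 10^-4
A = 5410 ha = 5.41 × 10^7 m²
ΔV = S × A × Δh = 3.999 × 10^-4 × 5.41 × 10^7 m² × 35.6 m = 7.702 × 10^5 m³

ΔV ≈ 7.7 × 10^5 m³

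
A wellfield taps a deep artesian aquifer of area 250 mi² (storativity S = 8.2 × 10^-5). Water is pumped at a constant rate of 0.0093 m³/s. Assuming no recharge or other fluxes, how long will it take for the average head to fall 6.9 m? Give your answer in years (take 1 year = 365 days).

t ≈ 1.25 years

A = 250 mi² = 6.475 × 10^8 m²
ΔV = S × A × Δh = 8.2 × 10^-5 × 6.475 × 10^8 × 6.9 = 3.664 × 10^5 m³
Q = 0.0093 m³/s = 803.5 m³/d
t = ΔV / Q = 3.664 × 10^5 m³ / 803.5 m³/d = 455.9 d
t = 455.9 d ≈ 1.249 years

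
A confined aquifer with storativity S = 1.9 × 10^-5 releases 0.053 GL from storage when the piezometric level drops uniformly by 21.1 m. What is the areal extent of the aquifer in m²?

A ≈ 1.32 × 10^8 m²

ΔV = 0.053 GL = 53000 m³
A = ΔV / (S × Δh) = 53000 / (1.9 × 10^-5 × 21.1) = 1.322 × 10^8 m²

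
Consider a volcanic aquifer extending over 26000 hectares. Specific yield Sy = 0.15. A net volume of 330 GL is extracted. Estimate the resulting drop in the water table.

A = 26000 hectares = 2.6 × 10^8 m²
ΔV = 330 GL = 3.3 × 10^8 m³
Δh = ΔV / (Sy × A) = 3.3 × 10^8 m³ / (0.15 × 2.6 × 10^8 m²) = 8.462 m

Δh ≈ 8.46 m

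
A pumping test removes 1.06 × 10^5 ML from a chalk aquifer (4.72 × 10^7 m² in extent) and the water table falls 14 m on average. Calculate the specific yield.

Sy ≈ 0.16

ΔV = 1.06 × 10^5 ML = 1.06 × 10^8 m³
Sy = ΔV / (A × Δh) = 1.06 × 10^8 m³ / (4.72 × 10^7 m² × 14 m) = 0.1604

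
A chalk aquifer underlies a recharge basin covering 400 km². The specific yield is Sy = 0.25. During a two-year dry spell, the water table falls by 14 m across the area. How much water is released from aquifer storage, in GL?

A = 400 km² = 4 × 10^8 m²
ΔV = Sy × A × Δh = 0.25 × 4 × 10^8 m² × 14 m = 1.4 × 10^9 m³
ΔV = 1.4 × 10^9 m³ = 1400 GL

ΔV ≈ 1400 GL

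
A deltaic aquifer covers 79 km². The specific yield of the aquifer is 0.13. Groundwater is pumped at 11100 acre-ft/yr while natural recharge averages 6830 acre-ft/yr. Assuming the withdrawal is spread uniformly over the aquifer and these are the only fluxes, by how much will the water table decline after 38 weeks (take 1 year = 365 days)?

Δh ≈ 0.374 m

A = 79 km² = 7.9 × 10^7 m²
Net abstraction = 11100 − 6830 = 4270 acre-ft/yr
Q_net = 4270 acre-ft/yr = 14430 m³/d
t = 38 weeks = 266 d
ΔV = Q × t = 14430 m³/d × 266 d = 3.838 × 10^6 m³
Δh = ΔV / (Sy × A) = 3.838 × 10^6 / (0.13 × 7.9 × 10^7) = 0.3737 m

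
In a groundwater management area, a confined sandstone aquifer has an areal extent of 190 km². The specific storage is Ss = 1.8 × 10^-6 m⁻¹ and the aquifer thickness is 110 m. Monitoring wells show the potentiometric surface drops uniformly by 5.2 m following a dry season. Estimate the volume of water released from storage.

S = Ss × b = 1.8 × 10^-6 m⁻¹ × 110 m = 1.98 × 10^-4
A = 190 km² = 1.9 × 10^8 m²
ΔV = S × A × Δh = 1.98 × 10^-4 × 1.9 × 10^8 m² × 5.2 m = 1.956 × 10^5 m³

ΔV ≈ 1.96 × 10^5 m³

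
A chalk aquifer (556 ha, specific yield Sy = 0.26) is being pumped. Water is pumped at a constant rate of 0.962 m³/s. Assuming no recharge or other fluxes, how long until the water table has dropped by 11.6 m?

t ≈ 202 days

A = 556 ha = 5.56 × 10^6 m²
ΔV = Sy × A × Δh = 0.26 × 5.56 × 10^6 × 11.6 = 1.677 × 10^7 m³
Q = 0.962 m³/s = 83120 m³/d
t = ΔV / Q = 1.677 × 10^7 m³ / 83120 m³/d = 201.8 d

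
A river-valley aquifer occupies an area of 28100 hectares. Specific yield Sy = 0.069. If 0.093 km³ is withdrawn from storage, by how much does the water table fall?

Δh ≈ 4.8 m

A = 28100 hectares = 2.81 × 10^8 m²
ΔV = 0.093 km³ = 9.3 × 10^7 m³
Δh = ΔV / (Sy × A) = 9.3 × 10^7 m³ / (0.069 × 2.81 × 10^8 m²) = 4.797 m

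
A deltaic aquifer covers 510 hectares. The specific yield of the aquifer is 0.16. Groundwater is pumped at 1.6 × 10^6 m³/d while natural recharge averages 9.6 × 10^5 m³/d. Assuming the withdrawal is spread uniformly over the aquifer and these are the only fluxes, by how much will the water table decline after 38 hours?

Δh ≈ 1.24 m

A = 510 hectares = 5.1 × 10^6 m²
Net abstraction = 1.6 × 10^6 − 9.6 × 10^5 = 6.4 × 10^5 m³/d
t = 38 hours = 1.583 d
ΔV = Q × t = 6.4 × 10^5 m³/d × 1.583 d = 1.013 × 10^6 m³
Δh = ΔV / (Sy × A) = 1.013 × 10^6 / (0.16 × 5.1 × 10^6) = 1.242 m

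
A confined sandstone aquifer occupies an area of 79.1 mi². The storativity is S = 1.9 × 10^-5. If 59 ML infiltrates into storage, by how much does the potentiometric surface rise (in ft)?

Δh ≈ 49.7 ft

A = 79.1 mi² = 2.049 × 10^8 m²
ΔV = 59 ML = 59000 m³
Δh = ΔV / (S × A) = 59000 m³ / (1.9 × 10^-5 × 2.049 × 10^8 m²) = 15.16 m
Δh = 15.16 m = 49.73 ft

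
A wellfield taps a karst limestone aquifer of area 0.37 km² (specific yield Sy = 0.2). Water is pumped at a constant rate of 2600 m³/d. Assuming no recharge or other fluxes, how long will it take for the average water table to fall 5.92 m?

A = 0.37 km² = 3.7 × 10^5 m²
ΔV = Sy × A × Δh = 0.2 × 3.7 × 10^5 × 5.92 = 4.381 × 10^5 m³
t = ΔV / Q = 4.381 × 10^5 m³ / 2600 m³/d = 168.5 d

t ≈ 168 days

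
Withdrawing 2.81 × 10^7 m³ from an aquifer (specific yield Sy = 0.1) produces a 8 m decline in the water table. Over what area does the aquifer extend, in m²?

A ≈ 3.51 × 10^7 m²

A = ΔV / (Sy × Δh) = 2.81 × 10^7 / (0.1 × 8) = 3.513 × 10^7 m²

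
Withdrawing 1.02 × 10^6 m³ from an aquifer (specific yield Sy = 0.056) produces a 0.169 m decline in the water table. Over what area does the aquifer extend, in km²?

A ≈ 108 km²

A = ΔV / (Sy × Δh) = 1.02 × 10^6 / (0.056 × 0.169) = 1.078 × 10^8 m²
A = 1.078 × 10^8 m² = 107.8 km²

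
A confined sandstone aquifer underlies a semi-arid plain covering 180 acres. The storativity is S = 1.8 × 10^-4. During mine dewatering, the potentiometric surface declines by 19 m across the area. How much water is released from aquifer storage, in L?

ΔV ≈ 2.49 × 10^6 L

A = 180 acres = 7.284 × 10^5 m²
ΔV = S × A × Δh = 1.8 × 10^-4 × 7.284 × 10^5 m² × 19 m = 2491 m³
ΔV = 2491 m³ = 2.491 × 10^6 L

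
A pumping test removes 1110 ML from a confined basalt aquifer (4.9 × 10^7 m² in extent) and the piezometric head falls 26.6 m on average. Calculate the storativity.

S ≈ 8.5 × 10^-4

ΔV = 1110 ML = 1.11 × 10^6 m³
S = ΔV / (A × Δh) = 1.11 × 10^6 m³ / (4.9 × 10^7 m² × 26.6 m) = 8.516 × 10^-4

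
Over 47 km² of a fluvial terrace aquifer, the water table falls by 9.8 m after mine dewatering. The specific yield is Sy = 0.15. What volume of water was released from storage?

A = 47 km² = 4.7 × 10^7 m²
ΔV = Sy × A × Δh = 0.15 × 4.7 × 10^7 m² × 9.8 m = 6.909 × 10^7 m³

ΔV ≈ 6.91 × 10^7 m³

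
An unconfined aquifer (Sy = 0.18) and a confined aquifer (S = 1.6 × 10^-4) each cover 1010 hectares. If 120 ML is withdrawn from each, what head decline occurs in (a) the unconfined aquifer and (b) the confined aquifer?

Δh_u ≈ 0.066 m; Δh_c ≈ 74.3 m

A = 1010 hectares = 1.01 × 10^7 m²
ΔV = 120 ML = 1.2 × 10^5 m³
Unconfined: Δh_u = ΔV/(Sy·A) = 1.2 × 10^5/(0.18 × 1.01 × 10^7) = 0.06601 m
Confined: Δh_c = ΔV/(S·A) = 1.2 × 10^5/(1.6 × 10^-4 × 1.01 × 10^7) = 74.26 m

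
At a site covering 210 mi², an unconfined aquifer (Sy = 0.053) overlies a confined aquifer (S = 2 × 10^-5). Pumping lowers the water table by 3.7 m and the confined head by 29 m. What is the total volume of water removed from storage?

A = 210 mi² = 5.439 × 10^8 m²
Unconfined: ΔV_u = Sy × A × Δh_u = 0.053 × 5.439 × 10^8 × 3.7 = 1.067 × 10^8 m³
Confined: ΔV_c = S × A × Δh_c = 2 × 10^-5 × 5.439 × 10^8 × 29 = 3.155 × 10^5 m³
Total ΔV = 1.067 × 10^8 + 3.155 × 10^5 = 1.07 × 10^8 m³

ΔV ≈ 1.07 × 10^8 m³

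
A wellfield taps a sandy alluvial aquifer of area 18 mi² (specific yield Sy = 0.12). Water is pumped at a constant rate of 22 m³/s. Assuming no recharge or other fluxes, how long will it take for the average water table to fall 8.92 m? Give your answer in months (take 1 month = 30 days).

A = 18 mi² = 4.662 × 10^7 m²
ΔV = Sy × A × Δh = 0.12 × 4.662 × 10^7 × 8.92 = 4.99 × 10^7 m³
Q = 22 m³/s = 1.901 × 10^6 m³/d
t = ΔV / Q = 4.99 × 10^7 m³ / 1.901 × 10^6 m³/d = 26.25 d
t = 26.25 d ≈ 0.8751 months

t ≈ 0.875 months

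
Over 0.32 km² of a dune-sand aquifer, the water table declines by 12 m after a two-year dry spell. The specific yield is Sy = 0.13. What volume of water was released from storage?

A = 0.32 km² = 3.2 × 10^5 m²
ΔV = Sy × A × Δh = 0.13 × 3.2 × 10^5 m² × 12 m = 4.992 × 10^5 m³

ΔV ≈ 4.99 × 10^5 m³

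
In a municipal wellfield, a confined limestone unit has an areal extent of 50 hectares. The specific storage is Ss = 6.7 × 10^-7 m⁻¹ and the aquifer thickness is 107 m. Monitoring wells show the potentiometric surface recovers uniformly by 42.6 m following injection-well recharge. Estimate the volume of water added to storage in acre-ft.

ΔV ≈ 1.24 acre-ft

S = Ss × b = 6.7 × 10^-7 m⁻¹ × 107 m = 7.169 × 10^-5
A = 50 hectares = 5 × 10^5 m²
ΔV = S × A × Δh = 7.169 × 10^-5 × 5 × 10^5 m² × 42.6 m = 1527 m³
ΔV = 1527 m³ = 1.238 acre-ft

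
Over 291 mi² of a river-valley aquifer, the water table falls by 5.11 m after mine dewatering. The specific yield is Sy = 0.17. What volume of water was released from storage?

A = 291 mi² = 7.537 × 10^8 m²
ΔV = Sy × A × Δh = 0.17 × 7.537 × 10^8 m² × 5.11 m = 6.547 × 10^8 m³

ΔV ≈ 6.55 × 10^8 m³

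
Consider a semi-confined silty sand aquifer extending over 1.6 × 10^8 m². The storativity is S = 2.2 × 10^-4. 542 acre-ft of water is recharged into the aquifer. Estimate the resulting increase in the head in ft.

Δh ≈ 62.3 ft

ΔV = 542 acre-ft = 6.685 × 10^5 m³
Δh = ΔV / (S × A) = 6.685 × 10^5 m³ / (2.2 × 10^-4 × 1.6 × 10^8 m²) = 18.99 m
Δh = 18.99 m = 62.31 ft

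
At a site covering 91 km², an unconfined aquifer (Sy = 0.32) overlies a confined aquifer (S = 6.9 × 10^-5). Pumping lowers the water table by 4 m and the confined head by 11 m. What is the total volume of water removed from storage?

ΔV ≈ 1.17 × 10^8 m³

A = 91 km² = 9.1 × 10^7 m²
Unconfined: ΔV_u = Sy × A × Δh_u = 0.32 × 9.1 × 10^7 × 4 = 1.165 × 10^8 m³
Confined: ΔV_c = S × A × Δh_c = 6.9 × 10^-5 × 9.1 × 10^7 × 11 = 69070 m³
Total ΔV = 1.165 × 10^8 + 69070 = 1.165 × 10^8 m³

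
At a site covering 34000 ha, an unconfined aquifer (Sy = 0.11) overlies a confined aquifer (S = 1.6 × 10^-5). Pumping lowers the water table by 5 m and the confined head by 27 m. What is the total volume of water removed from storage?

A = 34000 ha = 3.4 × 10^8 m²
Unconfined: ΔV_u = Sy × A × Δh_u = 0.11 × 3.4 × 10^8 × 5 = 1.87 × 10^8 m³
Confined: ΔV_c = S × A × Δh_c = 1.6 × 10^-5 × 3.4 × 10^8 × 27 = 1.469 × 10^5 m³
Total ΔV = 1.87 × 10^8 + 1.469 × 10^5 = 1.871 × 10^8 m³

ΔV ≈ 1.87 × 10^8 m³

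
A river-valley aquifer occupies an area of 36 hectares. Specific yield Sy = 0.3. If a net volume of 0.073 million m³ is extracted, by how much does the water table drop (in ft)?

Δh ≈ 2.22 ft

A = 36 hectares = 3.6 × 10^5 m²
ΔV = 0.073 million m³ = 73000 m³
Δh = ΔV / (Sy × A) = 73000 m³ / (0.3 × 3.6 × 10^5 m²) = 0.6759 m
Δh = 0.6759 m = 2.218 ft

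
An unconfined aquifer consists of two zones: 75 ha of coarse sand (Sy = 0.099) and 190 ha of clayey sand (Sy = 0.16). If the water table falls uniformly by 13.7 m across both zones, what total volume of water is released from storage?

A₁ = 75 ha = 7.5 × 10^5 m²; A₂ = 190 ha = 1.9 × 10^6 m²
ΔV₁ = 0.099 × 7.5 × 10^5 × 13.7 = 1.017 × 10^6 m³
ΔV₂ = 0.16 × 1.9 × 10^6 × 13.7 = 4.165 × 10^6 m³
ΔV = ΔV₁ + ΔV₂ = 5.182 × 10^6 m³

ΔV ≈ 5.18 × 10^6 m³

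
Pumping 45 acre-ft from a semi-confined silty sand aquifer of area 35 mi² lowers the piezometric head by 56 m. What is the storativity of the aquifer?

S ≈ 1.1 × 10^-5

A = 35 mi² = 9.065 × 10^7 m²
ΔV = 45 acre-ft = 55510 m³
S = ΔV / (A × Δh) = 55510 m³ / (9.065 × 10^7 m² × 56 m) = 1.093 × 10^-5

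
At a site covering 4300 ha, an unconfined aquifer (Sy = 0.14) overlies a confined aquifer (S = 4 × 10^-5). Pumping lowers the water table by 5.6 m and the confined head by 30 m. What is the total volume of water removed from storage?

A = 4300 ha = 4.3 × 10^7 m²
Unconfined: ΔV_u = Sy × A × Δh_u = 0.14 × 4.3 × 10^7 × 5.6 = 3.371 × 10^7 m³
Confined: ΔV_c = S × A × Δh_c = 4 × 10^-5 × 4.3 × 10^7 × 30 = 51600 m³
Total ΔV = 3.371 × 10^7 + 51600 = 3.376 × 10^7 m³

ΔV ≈ 3.38 × 10^7 m³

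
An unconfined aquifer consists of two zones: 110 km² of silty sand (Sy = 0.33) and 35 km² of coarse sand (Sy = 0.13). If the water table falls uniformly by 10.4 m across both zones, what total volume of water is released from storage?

ΔV ≈ 4.25 × 10^8 m³

A₁ = 110 km² = 1.1 × 10^8 m²; A₂ = 35 km² = 3.5 × 10^7 m²
ΔV₁ = 0.33 × 1.1 × 10^8 × 10.4 = 3.775 × 10^8 m³
ΔV₂ = 0.13 × 3.5 × 10^7 × 10.4 = 4.732 × 10^7 m³
ΔV = ΔV₁ + ΔV₂ = 4.248 × 10^8 m³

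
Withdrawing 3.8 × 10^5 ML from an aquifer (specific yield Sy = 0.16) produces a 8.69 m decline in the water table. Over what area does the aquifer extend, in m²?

A ≈ 2.73 × 10^8 m²

ΔV = 3.8 × 10^5 ML = 3.8 × 10^8 m³
A = ΔV / (Sy × Δh) = 3.8 × 10^8 / (0.16 × 8.69) = 2.733 × 10^8 m²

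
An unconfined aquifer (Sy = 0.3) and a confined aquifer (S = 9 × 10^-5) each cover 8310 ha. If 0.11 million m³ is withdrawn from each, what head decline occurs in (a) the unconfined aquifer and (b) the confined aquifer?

A = 8310 ha = 8.31 × 10^7 m²
ΔV = 0.11 million m³ = 1.1 × 10^5 m³
Unconfined: Δh_u = ΔV/(Sy·A) = 1.1 × 10^5/(0.3 × 8.31 × 10^7) = 0.004412 m
Confined: Δh_c = ΔV/(S·A) = 1.1 × 10^5/(9 × 10^-5 × 8.31 × 10^7) = 14.71 m

Δh_u ≈ 0.00441 m; Δh_c ≈ 14.7 m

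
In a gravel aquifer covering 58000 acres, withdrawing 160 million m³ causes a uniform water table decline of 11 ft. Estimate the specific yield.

A = 58000 acres = 2.347 × 10^8 m²
Δh = 11 ft = 3.353 m
ΔV = 160 million m³ = 1.6 × 10^8 m³
Sy = ΔV / (A × Δh) = 1.6 × 10^8 m³ / (2.347 × 10^8 m² × 3.353 m) = 0.2033

Sy ≈ 0.2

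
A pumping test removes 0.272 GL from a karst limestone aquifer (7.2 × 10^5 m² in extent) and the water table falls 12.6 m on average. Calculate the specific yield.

ΔV = 0.272 GL = 2.72 × 10^5 m³
Sy = ΔV / (A × Δh) = 2.72 × 10^5 m³ / (7.2 × 10^5 m² × 12.6 m) = 0.02998

Sy ≈ 0.03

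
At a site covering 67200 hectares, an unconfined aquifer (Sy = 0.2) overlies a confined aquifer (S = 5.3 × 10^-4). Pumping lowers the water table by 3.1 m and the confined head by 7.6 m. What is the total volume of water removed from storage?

A = 67200 hectares = 6.72 × 10^8 m²
Unconfined: ΔV_u = Sy × A × Δh_u = 0.2 × 6.72 × 10^8 × 3.1 = 4.166 × 10^8 m³
Confined: ΔV_c = S × A × Δh_c = 5.3 × 10^-4 × 6.72 × 10^8 × 7.6 = 2.707 × 10^6 m³
Total ΔV = 4.166 × 10^8 + 2.707 × 10^6 = 4.193 × 10^8 m³

ΔV ≈ 4.19 × 10^8 m³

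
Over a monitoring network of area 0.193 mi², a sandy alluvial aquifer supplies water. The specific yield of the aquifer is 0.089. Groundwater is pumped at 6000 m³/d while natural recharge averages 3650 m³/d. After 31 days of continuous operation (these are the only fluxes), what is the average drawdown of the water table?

Δh ≈ 1.64 m

A = 0.193 mi² = 4.999 × 10^5 m²
Net abstraction = 6000 − 3650 = 2350 m³/d
ΔV = Q × t = 2350 m³/d × 31 d = 72850 m³
Δh = ΔV / (Sy × A) = 72850 / (0.089 × 4.999 × 10^5) = 1.638 m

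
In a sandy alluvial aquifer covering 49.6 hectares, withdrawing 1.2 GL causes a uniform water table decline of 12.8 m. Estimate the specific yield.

Sy ≈ 0.19

A = 49.6 hectares = 4.96 × 10^5 m²
ΔV = 1.2 GL = 1.2 × 10^6 m³
Sy = ΔV / (A × Δh) = 1.2 × 10^6 m³ / (4.96 × 10^5 m² × 12.8 m) = 0.189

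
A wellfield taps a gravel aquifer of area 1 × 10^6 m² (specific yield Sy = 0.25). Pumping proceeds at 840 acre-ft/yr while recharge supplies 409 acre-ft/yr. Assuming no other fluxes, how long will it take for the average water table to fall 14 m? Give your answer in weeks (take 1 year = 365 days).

t ≈ 343 weeks

ΔV = Sy × A × Δh = 0.25 × 1 × 10^6 × 14 = 3.5 × 10^6 m³
Net withdrawal = 840 − 409 = 431 acre-ft/yr = 1457 m³/d
t = ΔV / Q = 3.5 × 10^6 m³ / 1457 m³/d = 2403 d
t = 2403 d ≈ 343.3 weeks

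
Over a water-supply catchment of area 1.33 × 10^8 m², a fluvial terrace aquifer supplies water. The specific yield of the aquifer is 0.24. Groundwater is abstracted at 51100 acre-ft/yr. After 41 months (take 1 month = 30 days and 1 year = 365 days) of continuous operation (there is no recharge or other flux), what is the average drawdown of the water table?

Q = 51100 acre-ft/yr = 1.727 × 10^5 m³/d
t = 41 months = 1230 d
ΔV = Q × t = 1.727 × 10^5 m³/d × 1230 d = 2.124 × 10^8 m³
Δh = ΔV / (Sy × A) = 2.124 × 10^8 / (0.24 × 1.33 × 10^8) = 6.654 m

Δh ≈ 6.65 m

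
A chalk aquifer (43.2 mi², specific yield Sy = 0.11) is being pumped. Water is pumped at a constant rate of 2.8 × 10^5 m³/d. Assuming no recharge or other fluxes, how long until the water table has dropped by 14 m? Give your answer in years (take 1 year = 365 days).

A = 43.2 mi² = 1.119 × 10^8 m²
ΔV = Sy × A × Δh = 0.11 × 1.119 × 10^8 × 14 = 1.723 × 10^8 m³
t = ΔV / Q = 1.723 × 10^8 m³ / 2.8 × 10^5 m³/d = 615.4 d
t = 615.4 d ≈ 1.686 years

t ≈ 1.69 years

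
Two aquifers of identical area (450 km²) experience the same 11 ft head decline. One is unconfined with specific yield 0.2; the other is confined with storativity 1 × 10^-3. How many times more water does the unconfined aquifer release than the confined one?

A = 450 km² = 4.5 × 10^8 m²
Δh = 11 ft = 3.353 m
Unconfined: ΔV_u = Sy × A × Δh = 0.2 × 4.5 × 10^8 × 3.353 = 3.018 × 10^8 m³
Confined: ΔV_c = S × A × Δh = 1 × 10^-3 × 4.5 × 10^8 × 3.353 = 1.509 × 10^6 m³
Ratio = ΔV_u / ΔV_c = Sy / S = 0.2 / 1 × 10^-3 = 200

ΔV_u / ΔV_c ≈ 200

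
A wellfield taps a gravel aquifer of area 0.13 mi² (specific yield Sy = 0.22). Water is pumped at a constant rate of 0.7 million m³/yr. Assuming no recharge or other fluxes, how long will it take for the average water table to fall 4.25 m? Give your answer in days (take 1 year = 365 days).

A = 0.13 mi² = 3.367 × 10^5 m²
ΔV = Sy × A × Δh = 0.22 × 3.367 × 10^5 × 4.25 = 3.148 × 10^5 m³
Q = 0.7 million m³/yr = 1918 m³/d
t = ΔV / Q = 3.148 × 10^5 m³ / 1918 m³/d = 164.2 d

t ≈ 164 days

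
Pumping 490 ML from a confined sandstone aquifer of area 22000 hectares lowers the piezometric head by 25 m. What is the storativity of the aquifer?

A = 22000 hectares = 2.2 × 10^8 m²
ΔV = 490 ML = 4.9 × 10^5 m³
S = ΔV / (A × Δh) = 4.9 × 10^5 m³ / (2.2 × 10^8 m² × 25 m) = 8.909 × 10^-5

S ≈ 8.9 × 10^-5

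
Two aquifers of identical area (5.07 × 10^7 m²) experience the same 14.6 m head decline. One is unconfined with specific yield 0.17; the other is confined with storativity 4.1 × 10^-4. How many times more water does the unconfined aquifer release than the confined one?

ΔV_u / ΔV_c ≈ 415

Unconfined: ΔV_u = Sy × A × Δh = 0.17 × 5.07 × 10^7 × 14.6 = 1.258 × 10^8 m³
Confined: ΔV_c = S × A × Δh = 4.1 × 10^-4 × 5.07 × 10^7 × 14.6 = 3.035 × 10^5 m³
Ratio = ΔV_u / ΔV_c = Sy / S = 0.17 / 4.1 × 10^-4 = 414.6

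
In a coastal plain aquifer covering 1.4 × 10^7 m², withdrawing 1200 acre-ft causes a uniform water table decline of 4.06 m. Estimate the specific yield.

Sy ≈ 0.026

ΔV = 1200 acre-ft = 1.48 × 10^6 m³
Sy = ΔV / (A × Δh) = 1.48 × 10^6 m³ / (1.4 × 10^7 m² × 4.06 m) = 0.02604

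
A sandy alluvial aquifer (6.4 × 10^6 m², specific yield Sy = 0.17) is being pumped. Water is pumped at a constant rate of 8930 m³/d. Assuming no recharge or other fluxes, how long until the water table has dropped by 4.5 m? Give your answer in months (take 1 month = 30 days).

ΔV = Sy × A × Δh = 0.17 × 6.4 × 10^6 × 4.5 = 4.896 × 10^6 m³
t = ΔV / Q = 4.896 × 10^6 m³ / 8930 m³/d = 548.3 d
t = 548.3 d ≈ 18.28 months

t ≈ 18.3 months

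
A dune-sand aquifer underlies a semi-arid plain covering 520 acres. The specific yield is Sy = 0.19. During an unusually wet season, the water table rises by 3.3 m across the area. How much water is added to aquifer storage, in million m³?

A = 520 acres = 2.104 × 10^6 m²
ΔV = Sy × A × Δh = 0.19 × 2.104 × 10^6 m² × 3.3 m = 1.319 × 10^6 m³
ΔV = 1.319 × 10^6 m³ = 1.319 million m³

ΔV ≈ 1.32 million m³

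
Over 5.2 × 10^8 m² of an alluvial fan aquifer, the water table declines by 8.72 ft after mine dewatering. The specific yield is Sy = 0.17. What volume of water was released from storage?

Δh = 8.72 ft = 2.658 m
ΔV = Sy × A × Δh = 0.17 × 5.2 × 10^8 m² × 2.658 m = 2.35 × 10^8 m³

ΔV ≈ 2.35 × 10^8 m³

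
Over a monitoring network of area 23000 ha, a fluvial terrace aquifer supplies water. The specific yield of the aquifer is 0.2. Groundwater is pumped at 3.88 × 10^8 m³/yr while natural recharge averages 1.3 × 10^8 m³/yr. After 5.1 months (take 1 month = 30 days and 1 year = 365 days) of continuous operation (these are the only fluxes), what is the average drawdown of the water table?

A = 23000 ha = 2.3 × 10^8 m²
Net abstraction = 3.88 × 10^8 − 1.3 × 10^8 = 2.58 × 10^8 m³/yr
Q_net = 2.58 × 10^8 m³/yr = 7.068 × 10^5 m³/d
t = 5.1 months = 153 d
ΔV = Q × t = 7.068 × 10^5 m³/d × 153 d = 1.081 × 10^8 m³
Δh = ΔV / (Sy × A) = 1.081 × 10^8 / (0.2 × 2.3 × 10^8) = 2.351 m

Δh ≈ 2.35 m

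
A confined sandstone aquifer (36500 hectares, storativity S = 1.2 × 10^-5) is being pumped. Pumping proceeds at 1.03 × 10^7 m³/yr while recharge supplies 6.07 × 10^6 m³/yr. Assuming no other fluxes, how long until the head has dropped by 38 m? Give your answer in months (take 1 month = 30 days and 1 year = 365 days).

t ≈ 0.479 months

A = 36500 hectares = 3.65 × 10^8 m²
ΔV = S × A × Δh = 1.2 × 10^-5 × 3.65 × 10^8 × 38 = 1.664 × 10^5 m³
Net withdrawal = 1.03 × 10^7 − 6.07 × 10^6 = 4.23 × 10^6 m³/yr = 11590 m³/d
t = ΔV / Q = 1.664 × 10^5 m³ / 11590 m³/d = 14.36 d
t = 14.36 d ≈ 0.4787 months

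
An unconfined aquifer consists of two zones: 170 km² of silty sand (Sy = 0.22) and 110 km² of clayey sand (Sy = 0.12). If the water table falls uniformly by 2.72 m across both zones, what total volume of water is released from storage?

A₁ = 170 km² = 1.7 × 10^8 m²; A₂ = 110 km² = 1.1 × 10^8 m²
ΔV₁ = 0.22 × 1.7 × 10^8 × 2.72 = 1.017 × 10^8 m³
ΔV₂ = 0.12 × 1.1 × 10^8 × 2.72 = 3.59 × 10^7 m³
ΔV = ΔV₁ + ΔV₂ = 1.376 × 10^8 m³

ΔV ≈ 1.38 × 10^8 m³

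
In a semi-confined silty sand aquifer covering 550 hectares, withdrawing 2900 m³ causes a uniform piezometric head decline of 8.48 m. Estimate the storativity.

A = 550 hectares = 5.5 × 10^6 m²
S = ΔV / (A × Δh) = 2900 m³ / (5.5 × 10^6 m² × 8.48 m) = 6.218 × 10^-5

S ≈ 6.2 × 10^-5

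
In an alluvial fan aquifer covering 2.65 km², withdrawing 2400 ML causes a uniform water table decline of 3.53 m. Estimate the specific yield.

Sy ≈ 0.26

A = 2.65 km² = 2.65 × 10^6 m²
ΔV = 2400 ML = 2.4 × 10^6 m³
Sy = ΔV / (A × Δh) = 2.4 × 10^6 m³ / (2.65 × 10^6 m² × 3.53 m) = 0.2566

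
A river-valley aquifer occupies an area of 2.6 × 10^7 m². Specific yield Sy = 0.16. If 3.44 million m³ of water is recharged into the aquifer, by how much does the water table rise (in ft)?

Δh ≈ 2.71 ft

ΔV = 3.44 million m³ = 3.44 × 10^6 m³
Δh = ΔV / (Sy × A) = 3.44 × 10^6 m³ / (0.16 × 2.6 × 10^7 m²) = 0.8269 m
Δh = 0.8269 m = 2.713 ft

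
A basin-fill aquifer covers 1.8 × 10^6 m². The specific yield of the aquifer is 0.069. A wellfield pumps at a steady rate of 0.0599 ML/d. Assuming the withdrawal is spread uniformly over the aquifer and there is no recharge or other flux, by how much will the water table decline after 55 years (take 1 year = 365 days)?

Q = 0.0599 ML/d = 59.9 m³/d
t = 55 years = 20080 d
ΔV = Q × t = 59.9 m³/d × 20080 d = 1.202 × 10^6 m³
Δh = ΔV / (Sy × A) = 1.202 × 10^6 / (0.069 × 1.8 × 10^6) = 9.682 m

Δh ≈ 9.68 m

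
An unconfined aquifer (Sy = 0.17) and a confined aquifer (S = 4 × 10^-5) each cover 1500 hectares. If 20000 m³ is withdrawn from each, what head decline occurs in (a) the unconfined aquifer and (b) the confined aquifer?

A = 1500 hectares = 1.5 × 10^7 m²
Unconfined: Δh_u = ΔV/(Sy·A) = 20000/(0.17 × 1.5 × 10^7) = 0.007843 m
Confined: Δh_c = ΔV/(S·A) = 20000/(4 × 10^-5 × 1.5 × 10^7) = 33.33 m

Δh_u ≈ 0.00784 m; Δh_c ≈ 33.3 m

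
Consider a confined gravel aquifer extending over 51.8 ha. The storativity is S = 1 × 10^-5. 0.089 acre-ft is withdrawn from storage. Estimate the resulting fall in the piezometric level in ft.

A = 51.8 ha = 5.18 × 10^5 m²
ΔV = 0.089 acre-ft = 109.8 m³
Δh = ΔV / (S × A) = 109.8 m³ / (1 × 10^-5 × 5.18 × 10^5 m²) = 21.19 m
Δh = 21.19 m = 69.53 ft

Δh ≈ 69.5 ft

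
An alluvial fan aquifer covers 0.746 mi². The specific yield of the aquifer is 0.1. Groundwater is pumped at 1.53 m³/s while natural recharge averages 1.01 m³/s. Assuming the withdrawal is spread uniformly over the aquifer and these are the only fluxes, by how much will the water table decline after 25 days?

Δh ≈ 5.81 m

A = 0.746 mi² = 1.932 × 10^6 m²
Net abstraction = 1.53 − 1.01 = 0.52 m³/s
Q_net = 0.52 m³/s = 44930 m³/d
ΔV = Q × t = 44930 m³/d × 25 d = 1.123 × 10^6 m³
Δh = ΔV / (Sy × A) = 1.123 × 10^6 / (0.1 × 1.932 × 10^6) = 5.813 m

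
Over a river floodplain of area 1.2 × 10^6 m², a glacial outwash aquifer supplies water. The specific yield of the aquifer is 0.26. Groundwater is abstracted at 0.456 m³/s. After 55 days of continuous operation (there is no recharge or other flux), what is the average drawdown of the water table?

Q = 0.456 m³/s = 39400 m³/d
ΔV = Q × t = 39400 m³/d × 55 d = 2.167 × 10^6 m³
Δh = ΔV / (Sy × A) = 2.167 × 10^6 / (0.26 × 1.2 × 10^6) = 6.945 m

Δh ≈ 6.95 m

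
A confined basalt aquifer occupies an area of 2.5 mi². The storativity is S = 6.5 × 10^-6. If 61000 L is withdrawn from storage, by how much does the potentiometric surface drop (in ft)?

A = 2.5 mi² = 6.475 × 10^6 m²
ΔV = 61000 L = 61 m³
Δh = ΔV / (S × A) = 61 m³ / (6.5 × 10^-6 × 6.475 × 10^6 m²) = 1.449 m
Δh = 1.449 m = 4.755 ft

Δh ≈ 4.76 ft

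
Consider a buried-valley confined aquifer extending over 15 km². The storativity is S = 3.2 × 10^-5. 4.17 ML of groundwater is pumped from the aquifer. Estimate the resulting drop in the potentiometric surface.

A = 15 km² = 1.5 × 10^7 m²
ΔV = 4.17 ML = 4170 m³
Δh = ΔV / (S × A) = 4170 m³ / (3.2 × 10^-5 × 1.5 × 10^7 m²) = 8.688 m

Δh ≈ 8.69 m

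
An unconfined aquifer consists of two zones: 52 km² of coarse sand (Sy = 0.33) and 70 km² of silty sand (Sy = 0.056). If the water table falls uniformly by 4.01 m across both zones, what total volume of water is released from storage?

ΔV ≈ 8.45 × 10^7 m³

A₁ = 52 km² = 5.2 × 10^7 m²; A₂ = 70 km² = 7 × 10^7 m²
ΔV₁ = 0.33 × 5.2 × 10^7 × 4.01 = 6.881 × 10^7 m³
ΔV₂ = 0.056 × 7 × 10^7 × 4.01 = 1.572 × 10^7 m³
ΔV = ΔV₁ + ΔV₂ = 8.453 × 10^7 m³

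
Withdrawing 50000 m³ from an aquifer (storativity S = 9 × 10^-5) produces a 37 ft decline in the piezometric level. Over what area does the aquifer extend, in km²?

A ≈ 49.3 km²

Δh = 37 ft = 11.28 m
A = ΔV / (S × Δh) = 50000 / (9 × 10^-5 × 11.28) = 4.926 × 10^7 m²
A = 4.926 × 10^7 m² = 49.26 km²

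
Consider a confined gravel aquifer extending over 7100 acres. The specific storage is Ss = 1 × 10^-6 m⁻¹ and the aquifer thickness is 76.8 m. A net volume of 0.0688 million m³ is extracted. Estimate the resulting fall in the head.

Δh ≈ 31.2 m

S = Ss × b = 1 × 10^-6 m⁻¹ × 76.8 m = 7.68 × 10^-5
A = 7100 acres = 2.873 × 10^7 m²
ΔV = 0.0688 million m³ = 68800 m³
Δh = ΔV / (S × A) = 68800 m³ / (7.68 × 10^-5 × 2.873 × 10^7 m²) = 31.18 m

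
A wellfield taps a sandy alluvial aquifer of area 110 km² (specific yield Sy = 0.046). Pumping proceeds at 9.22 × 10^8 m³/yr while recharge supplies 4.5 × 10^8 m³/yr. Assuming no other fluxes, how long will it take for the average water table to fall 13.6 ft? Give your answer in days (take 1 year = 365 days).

t ≈ 16.2 days

A = 110 km² = 1.1 × 10^8 m²
Δh = 13.6 ft = 4.145 m
ΔV = Sy × A × Δh = 0.046 × 1.1 × 10^8 × 4.145 = 2.098 × 10^7 m³
Net withdrawal = 9.22 × 10^8 − 4.5 × 10^8 = 4.72 × 10^8 m³/yr = 1.293 × 10^6 m³/d
t = ΔV / Q = 2.098 × 10^7 m³ / 1.293 × 10^6 m³/d = 16.22 d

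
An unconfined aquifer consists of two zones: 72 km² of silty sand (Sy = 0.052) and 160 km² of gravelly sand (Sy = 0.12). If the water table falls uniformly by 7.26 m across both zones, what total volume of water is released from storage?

A₁ = 72 km² = 7.2 × 10^7 m²; A₂ = 160 km² = 1.6 × 10^8 m²
ΔV₁ = 0.052 × 7.2 × 10^7 × 7.26 = 2.718 × 10^7 m³
ΔV₂ = 0.12 × 1.6 × 10^8 × 7.26 = 1.394 × 10^8 m³
ΔV = ΔV₁ + ΔV₂ = 1.666 × 10^8 m³

ΔV ≈ 1.67 × 10^8 m³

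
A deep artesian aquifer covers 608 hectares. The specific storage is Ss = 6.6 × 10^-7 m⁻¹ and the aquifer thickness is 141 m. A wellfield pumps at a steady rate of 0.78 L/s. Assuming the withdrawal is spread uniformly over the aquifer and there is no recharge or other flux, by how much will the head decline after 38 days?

Δh ≈ 4.53 m

S = Ss × b = 6.6 × 10^-7 m⁻¹ × 141 m = 9.306 × 10^-5
A = 608 hectares = 6.08 × 10^6 m²
Q = 0.78 L/s = 67.39 m³/d
ΔV = Q × t = 67.39 m³/d × 38 d = 2561 m³
Δh = ΔV / (S × A) = 2561 / (9.306 × 10^-5 × 6.08 × 10^6) = 4.526 m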